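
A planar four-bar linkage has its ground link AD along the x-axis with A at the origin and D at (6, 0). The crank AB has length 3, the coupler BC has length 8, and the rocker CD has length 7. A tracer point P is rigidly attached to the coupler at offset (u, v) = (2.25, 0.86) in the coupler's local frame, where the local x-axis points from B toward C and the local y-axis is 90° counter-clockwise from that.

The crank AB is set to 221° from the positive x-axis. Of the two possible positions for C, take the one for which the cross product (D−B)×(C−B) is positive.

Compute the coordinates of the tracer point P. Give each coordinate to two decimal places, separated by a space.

-2.03 0.43

A=(0,0), D=(6.00,0)
B = A + 3.00·(cos221°, sin221°) = (-2.2641, -1.9682)
|BD| = 8.4953
circle(B,8.00) ∩ circle(D,7.00): a=5.1305, h=6.1383
  candidates: C₊=(1.3047,5.1917) cross=52.146; C₋=(4.1489,-6.7508) cross=-52.146
  mode + wants cross > 0 → take C=(1.3047,5.1917) (cross=52.146)
ex = (C−B)/|BC| = (0.4461,0.8950); ey = (-0.8950,0.4461)
P = B + 2.25·ex + 0.86·ey = (-2.0301,0.4292)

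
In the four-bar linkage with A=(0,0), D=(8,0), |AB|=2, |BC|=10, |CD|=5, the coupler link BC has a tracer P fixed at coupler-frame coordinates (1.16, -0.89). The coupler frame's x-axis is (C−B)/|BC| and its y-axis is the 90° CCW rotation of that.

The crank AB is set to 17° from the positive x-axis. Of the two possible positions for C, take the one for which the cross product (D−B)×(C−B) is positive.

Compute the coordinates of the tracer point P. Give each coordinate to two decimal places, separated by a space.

3.29 0.09

A=(0,0), D=(8.00,0)
B = A + 2.00·(cos17°, sin17°) = (1.9126, 0.5847)
|BD| = 6.1154
circle(B,10.00) ∩ circle(D,5.00): a=9.1898, h=3.9431
  candidates: C₊=(11.4373,3.6311) cross=24.114; C₋=(10.6832,-4.2190) cross=-24.114
  mode + wants cross > 0 → take C=(11.4373,3.6311) (cross=24.114)
ex = (C−B)/|BC| = (0.9525,0.3046); ey = (-0.3046,0.9525)
P = B + 1.16·ex + -0.89·ey = (3.2886,0.0904)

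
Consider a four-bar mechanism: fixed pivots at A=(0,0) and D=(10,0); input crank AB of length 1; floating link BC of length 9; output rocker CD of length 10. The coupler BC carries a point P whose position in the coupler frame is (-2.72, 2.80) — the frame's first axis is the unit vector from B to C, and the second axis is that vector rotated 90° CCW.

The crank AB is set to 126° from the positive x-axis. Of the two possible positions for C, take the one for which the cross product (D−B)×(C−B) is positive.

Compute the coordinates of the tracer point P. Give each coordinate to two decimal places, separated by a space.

A=(0,0), D=(10.00,0)
B = A + 1.00·(cos126°, sin126°) = (-0.5878, 0.8090)
|BD| = 10.6186
circle(B,9.00) ∩ circle(D,10.00): a=4.4147, h=7.8429
  candidates: C₊=(4.4116,8.2927) cross=83.281; C₋=(3.2165,-7.3474) cross=-83.281
  mode + wants cross > 0 → take C=(4.4116,8.2927) (cross=83.281)
ex = (C−B)/|BC| = (0.5555,0.8315); ey = (-0.8315,0.5555)
P = B + -2.72·ex + 2.80·ey = (-4.4270,0.1026)

-4.43 0.10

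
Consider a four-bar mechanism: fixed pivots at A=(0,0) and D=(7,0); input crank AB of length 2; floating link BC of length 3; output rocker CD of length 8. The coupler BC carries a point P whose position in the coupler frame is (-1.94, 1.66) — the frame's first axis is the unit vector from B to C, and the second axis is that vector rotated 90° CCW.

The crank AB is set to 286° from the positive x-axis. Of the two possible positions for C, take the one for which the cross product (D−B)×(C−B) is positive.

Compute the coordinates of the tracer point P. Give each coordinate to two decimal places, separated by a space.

0.11 -4.44

A=(0,0), D=(7.00,0)
B = A + 2.00·(cos286°, sin286°) = (0.5513, -1.9225)
|BD| = 6.7292
circle(B,3.00) ∩ circle(D,8.00): a=-0.7221, h=2.9118
  candidates: C₊=(-0.9726,0.6616) cross=19.594; C₋=(0.6912,-4.9193) cross=-19.594
  mode + wants cross > 0 → take C=(-0.9726,0.6616) (cross=19.594)
ex = (C−B)/|BC| = (-0.5080,0.8614); ey = (-0.8614,-0.5080)
P = B + -1.94·ex + 1.66·ey = (0.1068,-4.4368)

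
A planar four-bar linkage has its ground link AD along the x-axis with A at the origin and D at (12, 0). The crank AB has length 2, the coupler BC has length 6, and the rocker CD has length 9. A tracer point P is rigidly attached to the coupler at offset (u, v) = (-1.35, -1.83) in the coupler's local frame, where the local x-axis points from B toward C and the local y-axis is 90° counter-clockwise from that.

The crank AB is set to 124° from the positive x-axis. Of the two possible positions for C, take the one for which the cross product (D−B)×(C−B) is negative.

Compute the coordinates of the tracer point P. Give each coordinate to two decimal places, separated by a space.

A=(0,0), D=(12.00,0)
B = A + 2.00·(cos124°, sin124°) = (-1.1184, 1.6581)
|BD| = 13.2228
circle(B,6.00) ∩ circle(D,9.00): a=4.9098, h=3.4488
  candidates: C₊=(4.1851,4.4640) cross=45.603; C₋=(3.3202,-2.3792) cross=-45.603
  mode - wants cross < 0 → take C=(3.3202,-2.3792) (cross=-45.603)
ex = (C−B)/|BC| = (0.7398,-0.6729); ey = (0.6729,0.7398)
P = B + -1.35·ex + -1.83·ey = (-3.3484,1.2127)

-3.35 1.21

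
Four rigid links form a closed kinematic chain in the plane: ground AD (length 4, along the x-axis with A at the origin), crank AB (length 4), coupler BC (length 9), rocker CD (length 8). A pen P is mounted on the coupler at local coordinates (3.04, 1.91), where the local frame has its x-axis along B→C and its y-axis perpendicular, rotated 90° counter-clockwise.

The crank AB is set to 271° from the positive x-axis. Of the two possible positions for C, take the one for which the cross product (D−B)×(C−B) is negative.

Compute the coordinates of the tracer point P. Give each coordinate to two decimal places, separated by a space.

3.52 -2.99

A=(0,0), D=(4.00,0)
B = A + 4.00·(cos271°, sin271°) = (0.0698, -3.9994)
|BD| = 5.6073
circle(B,9.00) ∩ circle(D,8.00): a=4.3195, h=7.8957
  candidates: C₊=(-2.5342,4.6157) cross=44.273; C₋=(8.7290,-6.4526) cross=-44.273
  mode - wants cross < 0 → take C=(8.7290,-6.4526) (cross=-44.273)
ex = (C−B)/|BC| = (0.9621,-0.2726); ey = (0.2726,0.9621)
P = B + 3.04·ex + 1.91·ey = (3.5153,-2.9904)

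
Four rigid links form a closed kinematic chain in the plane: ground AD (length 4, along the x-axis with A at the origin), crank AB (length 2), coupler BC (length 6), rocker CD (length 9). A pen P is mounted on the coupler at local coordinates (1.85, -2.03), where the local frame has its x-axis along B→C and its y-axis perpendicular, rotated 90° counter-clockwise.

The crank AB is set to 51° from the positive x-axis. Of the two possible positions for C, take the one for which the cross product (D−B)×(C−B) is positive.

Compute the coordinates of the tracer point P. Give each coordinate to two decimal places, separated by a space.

1.70 4.27

A=(0,0), D=(4.00,0)
B = A + 2.00·(cos51°, sin51°) = (1.2586, 1.5543)
|BD| = 3.1513
circle(B,6.00) ∩ circle(D,9.00): a=-5.5642, h=2.2450
  candidates: C₊=(-2.4744,6.2516) cross=7.075; C₋=(-4.6889,2.3457) cross=-7.075
  mode + wants cross > 0 → take C=(-2.4744,6.2516) (cross=7.075)
ex = (C−B)/|BC| = (-0.6222,0.7829); ey = (-0.7829,-0.6222)
P = B + 1.85·ex + -2.03·ey = (1.6969,4.2656)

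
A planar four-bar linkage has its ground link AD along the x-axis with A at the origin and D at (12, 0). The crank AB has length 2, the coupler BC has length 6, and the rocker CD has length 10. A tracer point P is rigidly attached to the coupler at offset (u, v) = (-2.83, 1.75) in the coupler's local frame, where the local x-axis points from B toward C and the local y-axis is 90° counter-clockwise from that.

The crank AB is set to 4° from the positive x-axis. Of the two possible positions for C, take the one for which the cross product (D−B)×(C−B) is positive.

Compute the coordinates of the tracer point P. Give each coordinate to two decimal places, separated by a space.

-0.56 -2.00

A=(0,0), D=(12.00,0)
B = A + 2.00·(cos4°, sin4°) = (1.9951, 0.1395)
|BD| = 10.0058
circle(B,6.00) ∩ circle(D,10.00): a=1.8048, h=5.7221
  candidates: C₊=(3.8795,5.8359) cross=57.255; C₋=(3.7200,-5.6072) cross=-57.255
  mode + wants cross > 0 → take C=(3.8795,5.8359) (cross=57.255)
ex = (C−B)/|BC| = (0.3141,0.9494); ey = (-0.9494,0.3141)
P = B + -2.83·ex + 1.75·ey = (-0.5551,-1.9977)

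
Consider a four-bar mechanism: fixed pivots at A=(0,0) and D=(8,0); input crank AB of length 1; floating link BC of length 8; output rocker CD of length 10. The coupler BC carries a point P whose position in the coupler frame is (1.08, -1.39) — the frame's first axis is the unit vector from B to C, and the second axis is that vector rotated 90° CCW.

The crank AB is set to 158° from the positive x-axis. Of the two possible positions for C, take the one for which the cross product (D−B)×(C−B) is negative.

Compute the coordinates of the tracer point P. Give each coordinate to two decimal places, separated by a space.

-1.98 -1.04

A=(0,0), D=(8.00,0)
B = A + 1.00·(cos158°, sin158°) = (-0.9272, 0.3746)
|BD| = 8.9350
circle(B,8.00) ∩ circle(D,10.00): a=2.4530, h=7.6146
  candidates: C₊=(1.8429,7.8797) cross=68.037; C₋=(1.2044,-7.3362) cross=-68.037
  mode - wants cross < 0 → take C=(1.2044,-7.3362) (cross=-68.037)
ex = (C−B)/|BC| = (0.2664,-0.9638); ey = (0.9638,0.2664)
P = B + 1.08·ex + -1.39·ey = (-1.9792,-1.0367)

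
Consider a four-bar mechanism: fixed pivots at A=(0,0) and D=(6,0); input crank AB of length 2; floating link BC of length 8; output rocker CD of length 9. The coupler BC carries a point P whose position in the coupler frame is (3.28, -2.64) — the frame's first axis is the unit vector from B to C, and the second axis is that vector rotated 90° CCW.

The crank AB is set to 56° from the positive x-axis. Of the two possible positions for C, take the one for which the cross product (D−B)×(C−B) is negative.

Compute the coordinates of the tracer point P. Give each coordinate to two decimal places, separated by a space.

A=(0,0), D=(6.00,0)
B = A + 2.00·(cos56°, sin56°) = (1.1184, 1.6581)
|BD| = 5.1555
circle(B,8.00) ∩ circle(D,9.00): a=0.9290, h=7.9459
  candidates: C₊=(4.5536,8.8830) cross=40.965; C₋=(-0.5574,-6.1644) cross=-40.965
  mode - wants cross < 0 → take C=(-0.5574,-6.1644) (cross=-40.965)
ex = (C−B)/|BC| = (-0.2095,-0.9778); ey = (0.9778,-0.2095)
P = B + 3.28·ex + -2.64·ey = (-2.1501,-0.9961)

-2.15 -1.00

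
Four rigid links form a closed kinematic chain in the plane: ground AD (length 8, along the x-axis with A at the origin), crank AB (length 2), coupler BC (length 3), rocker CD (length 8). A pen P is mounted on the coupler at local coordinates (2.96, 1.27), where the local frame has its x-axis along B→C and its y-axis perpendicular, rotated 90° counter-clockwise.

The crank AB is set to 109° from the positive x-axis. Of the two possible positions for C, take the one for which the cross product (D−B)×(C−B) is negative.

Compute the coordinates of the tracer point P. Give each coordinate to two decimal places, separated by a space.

A=(0,0), D=(8.00,0)
B = A + 2.00·(cos109°, sin109°) = (-0.6511, 1.8910)
|BD| = 8.8554
circle(B,3.00) ∩ circle(D,8.00): a=1.3223, h=2.6929
  candidates: C₊=(1.2157,4.2394) cross=23.847; C₋=(0.0656,-1.0221) cross=-23.847
  mode - wants cross < 0 → take C=(0.0656,-1.0221) (cross=-23.847)
ex = (C−B)/|BC| = (0.2389,-0.9710); ey = (0.9710,0.2389)
P = B + 2.96·ex + 1.27·ey = (1.2892,-0.6799)

1.29 -0.68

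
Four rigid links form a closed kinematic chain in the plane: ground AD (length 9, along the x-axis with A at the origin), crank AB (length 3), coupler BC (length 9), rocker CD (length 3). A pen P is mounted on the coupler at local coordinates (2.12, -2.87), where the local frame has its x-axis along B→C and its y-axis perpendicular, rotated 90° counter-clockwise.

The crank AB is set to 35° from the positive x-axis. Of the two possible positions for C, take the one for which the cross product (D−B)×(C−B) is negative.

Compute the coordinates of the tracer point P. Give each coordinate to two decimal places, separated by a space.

2.89 -1.82

A=(0,0), D=(9.00,0)
B = A + 3.00·(cos35°, sin35°) = (2.4575, 1.7207)
|BD| = 6.7650
circle(B,9.00) ∩ circle(D,3.00): a=8.7040, h=2.2892
  candidates: C₊=(11.4575,1.7207) cross=15.487; C₋=(10.2929,-2.7071) cross=-15.487
  mode - wants cross < 0 → take C=(10.2929,-2.7071) (cross=-15.487)
ex = (C−B)/|BC| = (0.8706,-0.4920); ey = (0.4920,0.8706)
P = B + 2.12·ex + -2.87·ey = (2.8912,-1.8209)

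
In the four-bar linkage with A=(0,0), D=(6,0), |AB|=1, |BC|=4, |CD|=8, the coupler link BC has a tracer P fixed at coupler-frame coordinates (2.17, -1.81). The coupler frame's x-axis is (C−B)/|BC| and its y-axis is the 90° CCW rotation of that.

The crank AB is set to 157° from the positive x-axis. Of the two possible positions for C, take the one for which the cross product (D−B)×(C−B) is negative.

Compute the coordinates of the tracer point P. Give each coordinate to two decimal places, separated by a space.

A=(0,0), D=(6.00,0)
B = A + 1.00·(cos157°, sin157°) = (-0.9205, 0.3907)
|BD| = 6.9315
circle(B,4.00) ∩ circle(D,8.00): a=0.0033, h=4.0000
  candidates: C₊=(-0.6917,4.3842) cross=27.726; C₋=(-1.1427,-3.6031) cross=-27.726
  mode - wants cross < 0 → take C=(-1.1427,-3.6031) (cross=-27.726)
ex = (C−B)/|BC| = (-0.0555,-0.9985); ey = (0.9985,-0.0555)
P = B + 2.17·ex + -1.81·ey = (-2.8482,-1.6754)

-2.85 -1.68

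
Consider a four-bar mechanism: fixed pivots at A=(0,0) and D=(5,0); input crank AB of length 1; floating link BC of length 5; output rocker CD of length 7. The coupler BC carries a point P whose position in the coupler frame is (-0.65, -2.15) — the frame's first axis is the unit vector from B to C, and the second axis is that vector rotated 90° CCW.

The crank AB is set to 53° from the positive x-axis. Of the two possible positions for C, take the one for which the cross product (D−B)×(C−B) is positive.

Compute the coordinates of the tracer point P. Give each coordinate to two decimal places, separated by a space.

2.69 -0.04

A=(0,0), D=(5.00,0)
B = A + 1.00·(cos53°, sin53°) = (0.6018, 0.7986)
|BD| = 4.4701
circle(B,5.00) ∩ circle(D,7.00): a=-0.4494, h=4.9798
  candidates: C₊=(1.0493,5.7786) cross=22.260; C₋=(-0.7301,-4.0207) cross=-22.260
  mode + wants cross > 0 → take C=(1.0493,5.7786) (cross=22.260)
ex = (C−B)/|BC| = (0.0895,0.9960); ey = (-0.9960,0.0895)
P = B + -0.65·ex + -2.15·ey = (2.6850,-0.0412)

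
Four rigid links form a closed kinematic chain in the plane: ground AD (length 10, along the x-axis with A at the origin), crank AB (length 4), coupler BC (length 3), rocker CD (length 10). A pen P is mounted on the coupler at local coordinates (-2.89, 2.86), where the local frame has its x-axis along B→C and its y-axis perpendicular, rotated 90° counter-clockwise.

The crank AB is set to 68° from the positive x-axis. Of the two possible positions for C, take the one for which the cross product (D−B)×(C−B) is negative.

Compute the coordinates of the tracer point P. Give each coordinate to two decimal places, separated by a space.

5.39 4.87

A=(0,0), D=(10.00,0)
B = A + 4.00·(cos68°, sin68°) = (1.4984, 3.7087)
|BD| = 9.2753
circle(B,3.00) ∩ circle(D,10.00): a=-0.2678, h=2.9880
  candidates: C₊=(2.4477,6.5546) cross=27.715; C₋=(0.0582,1.0771) cross=-27.715
  mode - wants cross < 0 → take C=(0.0582,1.0771) (cross=-27.715)
ex = (C−B)/|BC| = (-0.4801,-0.8772); ey = (0.8772,-0.4801)
P = B + -2.89·ex + 2.86·ey = (5.3947,4.8709)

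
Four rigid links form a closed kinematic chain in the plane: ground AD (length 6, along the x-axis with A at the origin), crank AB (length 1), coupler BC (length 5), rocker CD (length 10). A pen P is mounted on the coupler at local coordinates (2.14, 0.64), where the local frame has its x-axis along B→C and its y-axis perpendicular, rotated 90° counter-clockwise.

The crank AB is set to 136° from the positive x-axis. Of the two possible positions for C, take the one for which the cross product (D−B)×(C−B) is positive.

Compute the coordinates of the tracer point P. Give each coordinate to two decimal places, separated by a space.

-2.05 2.49

A=(0,0), D=(6.00,0)
B = A + 1.00·(cos136°, sin136°) = (-0.7193, 0.6947)
|BD| = 6.7552
circle(B,5.00) ∩ circle(D,10.00): a=-2.1737, h=4.5028
  candidates: C₊=(-2.4185,5.3971) cross=30.417; C₋=(-3.3446,-3.5607) cross=-30.417
  mode + wants cross > 0 → take C=(-2.4185,5.3971) (cross=30.417)
ex = (C−B)/|BC| = (-0.3398,0.9405); ey = (-0.9405,-0.3398)
P = B + 2.14·ex + 0.64·ey = (-2.0485,2.4898)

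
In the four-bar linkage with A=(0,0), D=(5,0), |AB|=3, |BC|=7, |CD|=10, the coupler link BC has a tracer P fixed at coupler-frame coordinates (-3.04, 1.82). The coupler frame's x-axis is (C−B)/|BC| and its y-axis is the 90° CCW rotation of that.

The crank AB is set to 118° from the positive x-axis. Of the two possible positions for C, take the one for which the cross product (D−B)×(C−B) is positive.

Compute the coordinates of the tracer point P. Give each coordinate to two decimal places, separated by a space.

-4.19 0.45

A=(0,0), D=(5.00,0)
B = A + 3.00·(cos118°, sin118°) = (-1.4084, 2.6488)
|BD| = 6.9343
circle(B,7.00) ∩ circle(D,10.00): a=-0.2102, h=6.9968
  candidates: C₊=(1.0700,9.1954) cross=48.518; C₋=(-4.2755,-3.7371) cross=-48.518
  mode + wants cross > 0 → take C=(1.0700,9.1954) (cross=48.518)
ex = (C−B)/|BC| = (0.3541,0.9352); ey = (-0.9352,0.3541)
P = B + -3.04·ex + 1.82·ey = (-4.1869,0.4502)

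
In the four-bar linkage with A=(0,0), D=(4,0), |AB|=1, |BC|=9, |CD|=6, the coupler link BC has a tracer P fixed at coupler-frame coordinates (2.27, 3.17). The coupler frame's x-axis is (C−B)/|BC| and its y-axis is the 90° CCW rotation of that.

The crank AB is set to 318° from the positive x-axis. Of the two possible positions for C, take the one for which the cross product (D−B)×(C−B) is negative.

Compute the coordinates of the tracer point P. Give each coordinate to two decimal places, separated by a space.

3.48 2.11

A=(0,0), D=(4.00,0)
B = A + 1.00·(cos318°, sin318°) = (0.7431, -0.6691)
|BD| = 3.3249
circle(B,9.00) ∩ circle(D,6.00): a=8.4296, h=3.1531
  candidates: C₊=(8.3657,4.1159) cross=10.484; C₋=(9.6348,-2.0612) cross=-10.484
  mode - wants cross < 0 → take C=(9.6348,-2.0612) (cross=-10.484)
ex = (C−B)/|BC| = (0.9880,-0.1547); ey = (0.1547,0.9880)
P = B + 2.27·ex + 3.17·ey = (3.4762,2.1116)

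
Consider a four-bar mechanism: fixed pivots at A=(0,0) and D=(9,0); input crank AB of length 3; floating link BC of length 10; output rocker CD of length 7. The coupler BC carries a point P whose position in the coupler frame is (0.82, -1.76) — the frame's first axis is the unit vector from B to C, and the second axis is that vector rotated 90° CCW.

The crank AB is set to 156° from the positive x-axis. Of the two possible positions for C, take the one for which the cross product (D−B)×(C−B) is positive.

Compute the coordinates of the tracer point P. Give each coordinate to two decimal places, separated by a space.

-1.14 0.12

A=(0,0), D=(9.00,0)
B = A + 3.00·(cos156°, sin156°) = (-2.7406, 1.2202)
|BD| = 11.8039
circle(B,10.00) ∩ circle(D,7.00): a=8.0622, h=5.9161
  candidates: C₊=(5.8900,6.2712) cross=69.833; C₋=(4.6668,-5.4976) cross=-69.833
  mode + wants cross > 0 → take C=(5.8900,6.2712) (cross=69.833)
ex = (C−B)/|BC| = (0.8631,0.5051); ey = (-0.5051,0.8631)
P = B + 0.82·ex + -1.76·ey = (-1.1440,0.1154)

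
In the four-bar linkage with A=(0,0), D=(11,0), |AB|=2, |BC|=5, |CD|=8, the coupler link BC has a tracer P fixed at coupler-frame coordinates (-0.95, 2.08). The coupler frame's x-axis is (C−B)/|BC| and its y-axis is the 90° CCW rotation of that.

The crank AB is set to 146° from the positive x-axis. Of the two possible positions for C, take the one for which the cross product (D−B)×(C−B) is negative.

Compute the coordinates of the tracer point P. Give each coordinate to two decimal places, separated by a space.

-1.82 3.40

A=(0,0), D=(11.00,0)
B = A + 2.00·(cos146°, sin146°) = (-1.6581, 1.1184)
|BD| = 12.7074
circle(B,5.00) ∩ circle(D,8.00): a=4.8192, h=1.3326
  candidates: C₊=(3.2597,2.0217) cross=16.934; C₋=(3.0251,-0.6332) cross=-16.934
  mode - wants cross < 0 → take C=(3.0251,-0.6332) (cross=-16.934)
ex = (C−B)/|BC| = (0.9366,-0.3503); ey = (0.3503,0.9366)
P = B + -0.95·ex + 2.08·ey = (-1.8192,3.3994)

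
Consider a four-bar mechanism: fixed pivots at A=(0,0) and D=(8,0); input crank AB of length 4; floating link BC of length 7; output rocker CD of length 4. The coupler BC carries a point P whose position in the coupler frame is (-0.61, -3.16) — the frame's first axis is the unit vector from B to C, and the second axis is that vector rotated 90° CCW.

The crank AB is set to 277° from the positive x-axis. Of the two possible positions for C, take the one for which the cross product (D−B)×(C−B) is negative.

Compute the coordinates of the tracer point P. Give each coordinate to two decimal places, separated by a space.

-0.12 -7.13

A=(0,0), D=(8.00,0)
B = A + 4.00·(cos277°, sin277°) = (0.4875, -3.9702)
|BD| = 8.4971
circle(B,7.00) ∩ circle(D,4.00): a=6.1904, h=3.2679
  candidates: C₊=(4.4337,1.8115) cross=27.768; C₋=(7.4875,-3.9670) cross=-27.768
  mode - wants cross < 0 → take C=(7.4875,-3.9670) (cross=-27.768)
ex = (C−B)/|BC| = (1.0000,0.0005); ey = (-0.0005,1.0000)
P = B + -0.61·ex + -3.16·ey = (-0.1211,-7.1305)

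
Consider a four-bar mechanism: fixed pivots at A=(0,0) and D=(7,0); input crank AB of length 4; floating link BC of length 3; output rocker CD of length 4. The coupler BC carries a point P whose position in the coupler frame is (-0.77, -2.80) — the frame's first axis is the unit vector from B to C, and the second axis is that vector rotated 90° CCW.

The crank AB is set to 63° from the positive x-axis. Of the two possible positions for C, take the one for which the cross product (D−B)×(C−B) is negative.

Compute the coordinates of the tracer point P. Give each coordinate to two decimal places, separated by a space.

A=(0,0), D=(7.00,0)
B = A + 4.00·(cos63°, sin63°) = (1.8160, 3.5640)
|BD| = 6.2910
circle(B,3.00) ∩ circle(D,4.00): a=2.5891, h=1.5154
  candidates: C₊=(4.8080,3.3459) cross=9.533; C₋=(3.0910,0.8485) cross=-9.533
  mode - wants cross < 0 → take C=(3.0910,0.8485) (cross=-9.533)
ex = (C−B)/|BC| = (0.4250,-0.9052); ey = (0.9052,0.4250)
P = B + -0.77·ex + -2.80·ey = (-1.0458,3.0710)

-1.05 3.07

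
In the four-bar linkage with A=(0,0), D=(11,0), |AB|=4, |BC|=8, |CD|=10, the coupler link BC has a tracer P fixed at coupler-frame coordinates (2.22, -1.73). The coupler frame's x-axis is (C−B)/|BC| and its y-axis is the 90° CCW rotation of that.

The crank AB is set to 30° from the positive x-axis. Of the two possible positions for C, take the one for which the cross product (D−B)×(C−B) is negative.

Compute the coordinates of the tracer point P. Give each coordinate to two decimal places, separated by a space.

1.61 -0.11

A=(0,0), D=(11.00,0)
B = A + 4.00·(cos30°, sin30°) = (3.4641, 2.0000)
|BD| = 7.7968
circle(B,8.00) ∩ circle(D,10.00): a=1.5897, h=7.8405
  candidates: C₊=(7.0119,9.1703) cross=61.130; C₋=(2.9894,-5.9859) cross=-61.130
  mode - wants cross < 0 → take C=(2.9894,-5.9859) (cross=-61.130)
ex = (C−B)/|BC| = (-0.0593,-0.9982); ey = (0.9982,-0.0593)
P = B + 2.22·ex + -1.73·ey = (1.6054,-0.1134)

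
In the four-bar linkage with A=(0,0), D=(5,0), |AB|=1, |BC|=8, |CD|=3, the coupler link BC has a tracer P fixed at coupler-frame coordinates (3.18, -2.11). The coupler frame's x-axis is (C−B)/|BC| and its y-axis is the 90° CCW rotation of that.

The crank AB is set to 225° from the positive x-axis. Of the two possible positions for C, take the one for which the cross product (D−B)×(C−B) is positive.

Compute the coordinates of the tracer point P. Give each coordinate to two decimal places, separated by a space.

A=(0,0), D=(5.00,0)
B = A + 1.00·(cos225°, sin225°) = (-0.7071, -0.7071)
|BD| = 5.7507
circle(B,8.00) ∩ circle(D,3.00): a=7.6574, h=2.3162
  candidates: C₊=(6.6073,2.5331) cross=13.320; C₋=(7.1769,-2.0642) cross=-13.320
  mode + wants cross > 0 → take C=(6.6073,2.5331) (cross=13.320)
ex = (C−B)/|BC| = (0.9143,0.4050); ey = (-0.4050,0.9143)
P = B + 3.18·ex + -2.11·ey = (3.0550,-1.3483)

3.05 -1.35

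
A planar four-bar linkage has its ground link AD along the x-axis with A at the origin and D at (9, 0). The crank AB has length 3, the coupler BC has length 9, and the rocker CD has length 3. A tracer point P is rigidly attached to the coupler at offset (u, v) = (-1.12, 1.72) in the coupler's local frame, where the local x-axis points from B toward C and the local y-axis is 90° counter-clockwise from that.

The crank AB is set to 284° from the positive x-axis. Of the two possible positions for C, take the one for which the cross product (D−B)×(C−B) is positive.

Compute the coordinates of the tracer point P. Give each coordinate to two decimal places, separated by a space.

-1.22 -2.27

A=(0,0), D=(9.00,0)
B = A + 3.00·(cos284°, sin284°) = (0.7258, -2.9109)
|BD| = 8.7713
circle(B,9.00) ∩ circle(D,3.00): a=8.4899, h=2.9868
  candidates: C₊=(7.7434,2.7241) cross=26.198; C₋=(9.7258,-2.9109) cross=-26.198
  mode + wants cross > 0 → take C=(7.7434,2.7241) (cross=26.198)
ex = (C−B)/|BC| = (0.7797,0.6261); ey = (-0.6261,0.7797)
P = B + -1.12·ex + 1.72·ey = (-1.2244,-2.2710)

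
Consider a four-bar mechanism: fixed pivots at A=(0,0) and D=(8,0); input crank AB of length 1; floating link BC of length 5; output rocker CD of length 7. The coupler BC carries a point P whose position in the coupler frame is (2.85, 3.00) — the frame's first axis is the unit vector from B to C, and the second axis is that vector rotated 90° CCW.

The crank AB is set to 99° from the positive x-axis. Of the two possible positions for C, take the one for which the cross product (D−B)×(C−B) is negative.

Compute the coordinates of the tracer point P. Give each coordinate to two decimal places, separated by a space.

A=(0,0), D=(8.00,0)
B = A + 1.00·(cos99°, sin99°) = (-0.1564, 0.9877)
|BD| = 8.2160
circle(B,5.00) ∩ circle(D,7.00): a=2.6474, h=4.2416
  candidates: C₊=(2.9817,4.8802) cross=34.849; C₋=(1.9619,-3.5414) cross=-34.849
  mode - wants cross < 0 → take C=(1.9619,-3.5414) (cross=-34.849)
ex = (C−B)/|BC| = (0.4237,-0.9058); ey = (0.9058,0.4237)
P = B + 2.85·ex + 3.00·ey = (3.7685,-0.3229)

3.77 -0.32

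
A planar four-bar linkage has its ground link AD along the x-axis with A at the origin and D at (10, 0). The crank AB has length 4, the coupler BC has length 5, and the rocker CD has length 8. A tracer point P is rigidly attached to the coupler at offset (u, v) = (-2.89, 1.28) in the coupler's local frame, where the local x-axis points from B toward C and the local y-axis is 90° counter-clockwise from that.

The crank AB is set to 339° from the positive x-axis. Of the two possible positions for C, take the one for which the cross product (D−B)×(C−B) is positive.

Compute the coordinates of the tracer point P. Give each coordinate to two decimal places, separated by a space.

A=(0,0), D=(10.00,0)
B = A + 4.00·(cos339°, sin339°) = (3.7343, -1.4335)
|BD| = 6.4276
circle(B,5.00) ∩ circle(D,8.00): a=0.1800, h=4.9968
  candidates: C₊=(2.7954,3.4776) cross=32.117; C₋=(5.0241,-6.2642) cross=-32.117
  mode + wants cross > 0 → take C=(2.7954,3.4776) (cross=32.117)
ex = (C−B)/|BC| = (-0.1878,0.9822); ey = (-0.9822,-0.1878)
P = B + -2.89·ex + 1.28·ey = (3.0198,-4.5124)

3.02 -4.51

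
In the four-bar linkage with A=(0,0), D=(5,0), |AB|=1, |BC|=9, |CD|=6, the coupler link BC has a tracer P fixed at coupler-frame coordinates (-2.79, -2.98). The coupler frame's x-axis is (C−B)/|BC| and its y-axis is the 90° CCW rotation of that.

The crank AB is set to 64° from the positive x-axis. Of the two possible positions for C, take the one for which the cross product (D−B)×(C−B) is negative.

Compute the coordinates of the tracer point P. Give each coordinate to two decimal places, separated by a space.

-3.64 1.01

A=(0,0), D=(5.00,0)
B = A + 1.00·(cos64°, sin64°) = (0.4384, 0.8988)
|BD| = 4.6493
circle(B,9.00) ∩ circle(D,6.00): a=7.1641, h=5.4476
  candidates: C₊=(8.5204,4.8587) cross=25.328; C₋=(6.4142,-5.8310) cross=-25.328
  mode - wants cross < 0 → take C=(6.4142,-5.8310) (cross=-25.328)
ex = (C−B)/|BC| = (0.6640,-0.7478); ey = (0.7478,0.6640)
P = B + -2.79·ex + -2.98·ey = (-3.6424,1.0064)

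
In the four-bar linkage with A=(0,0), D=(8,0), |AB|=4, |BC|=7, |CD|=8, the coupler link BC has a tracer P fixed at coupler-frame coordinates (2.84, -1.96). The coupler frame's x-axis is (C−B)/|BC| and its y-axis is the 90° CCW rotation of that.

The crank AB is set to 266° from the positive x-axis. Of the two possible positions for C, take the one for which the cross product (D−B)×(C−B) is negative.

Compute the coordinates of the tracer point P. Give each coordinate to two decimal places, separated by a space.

1.11 -7.15

A=(0,0), D=(8.00,0)
B = A + 4.00·(cos266°, sin266°) = (-0.2790, -3.9903)
|BD| = 9.1905
circle(B,7.00) ∩ circle(D,8.00): a=3.7792, h=5.8922
  candidates: C₊=(0.5671,2.9584) cross=54.152; C₋=(5.6836,-7.6573) cross=-54.152
  mode - wants cross < 0 → take C=(5.6836,-7.6573) (cross=-54.152)
ex = (C−B)/|BC| = (0.8518,-0.5239); ey = (0.5239,0.8518)
P = B + 2.84·ex + -1.96·ey = (1.1133,-7.1476)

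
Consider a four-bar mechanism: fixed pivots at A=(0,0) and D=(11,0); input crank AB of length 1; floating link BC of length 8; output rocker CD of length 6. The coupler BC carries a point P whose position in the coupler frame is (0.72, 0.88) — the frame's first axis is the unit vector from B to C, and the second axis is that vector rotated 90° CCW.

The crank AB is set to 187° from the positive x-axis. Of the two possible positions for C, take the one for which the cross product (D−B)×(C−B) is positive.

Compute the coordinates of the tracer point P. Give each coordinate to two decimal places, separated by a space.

-0.75 0.99

A=(0,0), D=(11.00,0)
B = A + 1.00·(cos187°, sin187°) = (-0.9925, -0.1219)
|BD| = 11.9932
circle(B,8.00) ∩ circle(D,6.00): a=7.1639, h=3.5607
  candidates: C₊=(6.1348,3.5114) cross=42.704; C₋=(6.2072,-3.6096) cross=-42.704
  mode + wants cross > 0 → take C=(6.1348,3.5114) (cross=42.704)
ex = (C−B)/|BC| = (0.8909,0.4542); ey = (-0.4542,0.8909)
P = B + 0.72·ex + 0.88·ey = (-0.7507,0.9891)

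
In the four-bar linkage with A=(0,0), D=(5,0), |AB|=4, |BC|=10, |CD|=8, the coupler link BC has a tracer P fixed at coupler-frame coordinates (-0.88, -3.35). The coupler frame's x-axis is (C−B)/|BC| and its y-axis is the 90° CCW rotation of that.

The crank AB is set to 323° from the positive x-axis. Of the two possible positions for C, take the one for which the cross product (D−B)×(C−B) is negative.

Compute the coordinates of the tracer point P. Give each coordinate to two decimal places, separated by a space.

3.01 -5.87

A=(0,0), D=(5.00,0)
B = A + 4.00·(cos323°, sin323°) = (3.1945, -2.4073)
|BD| = 3.0091
circle(B,10.00) ∩ circle(D,8.00): a=7.4864, h=6.6297
  candidates: C₊=(2.3826,7.5597) cross=19.949; C₋=(12.9902,-0.3960) cross=-19.949
  mode - wants cross < 0 → take C=(12.9902,-0.3960) (cross=-19.949)
ex = (C−B)/|BC| = (0.9796,0.2011); ey = (-0.2011,0.9796)
P = B + -0.88·ex + -3.35·ey = (3.0063,-5.8658)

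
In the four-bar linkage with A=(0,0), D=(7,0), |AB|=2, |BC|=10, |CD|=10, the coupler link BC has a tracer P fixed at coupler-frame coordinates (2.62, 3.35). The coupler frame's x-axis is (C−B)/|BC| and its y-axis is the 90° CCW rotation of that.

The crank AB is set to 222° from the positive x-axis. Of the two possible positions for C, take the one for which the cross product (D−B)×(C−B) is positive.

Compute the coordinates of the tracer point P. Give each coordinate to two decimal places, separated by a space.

A=(0,0), D=(7.00,0)
B = A + 2.00·(cos222°, sin222°) = (-1.4863, -1.3383)
|BD| = 8.5912
circle(B,10.00) ∩ circle(D,10.00): a=4.2956, h=9.0304
  candidates: C₊=(1.3502,8.2510) cross=77.582; C₋=(4.1635,-9.5893) cross=-77.582
  mode + wants cross > 0 → take C=(1.3502,8.2510) (cross=77.582)
ex = (C−B)/|BC| = (0.2836,0.9589); ey = (-0.9589,0.2836)
P = B + 2.62·ex + 3.35·ey = (-3.9555,2.1243)

-3.96 2.12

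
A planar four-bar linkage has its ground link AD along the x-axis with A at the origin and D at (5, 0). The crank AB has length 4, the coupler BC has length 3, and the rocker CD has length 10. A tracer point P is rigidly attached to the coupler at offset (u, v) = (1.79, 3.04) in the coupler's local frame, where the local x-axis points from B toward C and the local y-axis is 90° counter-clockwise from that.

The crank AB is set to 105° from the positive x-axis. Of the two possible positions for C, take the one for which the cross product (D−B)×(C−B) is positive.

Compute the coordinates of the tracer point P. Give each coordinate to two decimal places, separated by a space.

-4.55 3.61

A=(0,0), D=(5.00,0)
B = A + 4.00·(cos105°, sin105°) = (-1.0353, 3.8637)
|BD| = 7.1661
circle(B,3.00) ∩ circle(D,10.00): a=-2.7663, h=1.1608
  candidates: C₊=(-2.7392,6.3329) cross=8.319; C₋=(-3.9909,4.3776) cross=-8.319
  mode + wants cross > 0 → take C=(-2.7392,6.3329) (cross=8.319)
ex = (C−B)/|BC| = (-0.5680,0.8230); ey = (-0.8230,-0.5680)
P = B + 1.79·ex + 3.04·ey = (-4.5540,3.6103)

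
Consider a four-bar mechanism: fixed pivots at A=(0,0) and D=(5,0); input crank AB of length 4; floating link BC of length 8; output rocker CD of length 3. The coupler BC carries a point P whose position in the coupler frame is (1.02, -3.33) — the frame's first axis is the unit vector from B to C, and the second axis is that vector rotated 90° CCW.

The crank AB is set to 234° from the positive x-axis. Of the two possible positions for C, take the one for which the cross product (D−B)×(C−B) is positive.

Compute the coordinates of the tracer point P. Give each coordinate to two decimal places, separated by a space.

0.73 -4.85

A=(0,0), D=(5.00,0)
B = A + 4.00·(cos234°, sin234°) = (-2.3511, -3.2361)
|BD| = 8.0319
circle(B,8.00) ∩ circle(D,3.00): a=7.4398, h=2.9410
  candidates: C₊=(3.2732,2.4532) cross=23.622; C₋=(5.6430,-2.9303) cross=-23.622
  mode + wants cross > 0 → take C=(3.2732,2.4532) (cross=23.622)
ex = (C−B)/|BC| = (0.7030,0.7112); ey = (-0.7112,0.7030)
P = B + 1.02·ex + -3.33·ey = (0.7341,-4.8518)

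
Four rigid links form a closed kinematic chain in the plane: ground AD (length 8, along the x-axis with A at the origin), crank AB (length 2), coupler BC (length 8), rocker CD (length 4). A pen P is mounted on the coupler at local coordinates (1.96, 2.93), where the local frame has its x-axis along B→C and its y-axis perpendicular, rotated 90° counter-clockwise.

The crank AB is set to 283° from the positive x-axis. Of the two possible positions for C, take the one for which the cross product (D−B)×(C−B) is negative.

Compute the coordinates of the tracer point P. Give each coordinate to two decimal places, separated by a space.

3.09 0.38

A=(0,0), D=(8.00,0)
B = A + 2.00·(cos283°, sin283°) = (0.4499, -1.9487)
|BD| = 7.7975
circle(B,8.00) ∩ circle(D,4.00): a=6.9767, h=3.9149
  candidates: C₊=(6.2268,3.5855) cross=30.526; C₋=(8.1836,-3.9958) cross=-30.526
  mode - wants cross < 0 → take C=(8.1836,-3.9958) (cross=-30.526)
ex = (C−B)/|BC| = (0.9667,-0.2559); ey = (0.2559,0.9667)
P = B + 1.96·ex + 2.93·ey = (3.0944,0.3822)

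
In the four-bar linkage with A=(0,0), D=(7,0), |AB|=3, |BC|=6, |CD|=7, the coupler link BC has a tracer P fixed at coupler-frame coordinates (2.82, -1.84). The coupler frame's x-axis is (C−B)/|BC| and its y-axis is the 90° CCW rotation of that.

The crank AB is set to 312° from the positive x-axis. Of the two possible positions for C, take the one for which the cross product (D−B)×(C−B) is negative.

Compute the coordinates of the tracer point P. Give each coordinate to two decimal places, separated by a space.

A=(0,0), D=(7.00,0)
B = A + 3.00·(cos312°, sin312°) = (2.0074, -2.2294)
|BD| = 5.4678
circle(B,6.00) ∩ circle(D,7.00): a=1.5451, h=5.7976
  candidates: C₊=(1.0543,3.6944) cross=31.700; C₋=(5.7822,-6.8932) cross=-31.700
  mode - wants cross < 0 → take C=(5.7822,-6.8932) (cross=-31.700)
ex = (C−B)/|BC| = (0.6291,-0.7773); ey = (0.7773,0.6291)
P = B + 2.82·ex + -1.84·ey = (2.3513,-5.5790)

2.35 -5.58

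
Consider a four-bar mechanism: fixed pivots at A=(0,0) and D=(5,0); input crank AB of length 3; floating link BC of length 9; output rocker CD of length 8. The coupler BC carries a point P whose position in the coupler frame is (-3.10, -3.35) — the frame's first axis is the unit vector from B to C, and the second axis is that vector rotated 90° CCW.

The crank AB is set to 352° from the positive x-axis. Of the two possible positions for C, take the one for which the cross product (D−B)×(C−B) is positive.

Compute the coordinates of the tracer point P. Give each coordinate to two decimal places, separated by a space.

4.83 -4.59

A=(0,0), D=(5.00,0)
B = A + 3.00·(cos352°, sin352°) = (2.9708, -0.4175)
|BD| = 2.0717
circle(B,9.00) ∩ circle(D,8.00): a=5.1388, h=7.3887
  candidates: C₊=(6.5150,7.8552) cross=15.307; C₋=(9.4932,-6.6190) cross=-15.307
  mode + wants cross > 0 → take C=(6.5150,7.8552) (cross=15.307)
ex = (C−B)/|BC| = (0.3938,0.9192); ey = (-0.9192,0.3938)
P = B + -3.10·ex + -3.35·ey = (4.8293,-4.5863)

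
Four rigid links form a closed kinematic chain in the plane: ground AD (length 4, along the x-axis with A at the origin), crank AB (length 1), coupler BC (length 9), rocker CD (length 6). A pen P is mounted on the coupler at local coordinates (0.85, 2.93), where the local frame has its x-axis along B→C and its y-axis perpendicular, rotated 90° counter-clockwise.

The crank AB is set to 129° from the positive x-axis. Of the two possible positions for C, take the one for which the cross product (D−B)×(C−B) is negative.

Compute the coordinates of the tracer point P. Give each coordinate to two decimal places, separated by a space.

A=(0,0), D=(4.00,0)
B = A + 1.00·(cos129°, sin129°) = (-0.6293, 0.7771)
|BD| = 4.6941
circle(B,9.00) ∩ circle(D,6.00): a=7.1403, h=5.4787
  candidates: C₊=(7.3195,4.9981) cross=25.718; C₋=(5.5054,-5.8081) cross=-25.718
  mode - wants cross < 0 → take C=(5.5054,-5.8081) (cross=-25.718)
ex = (C−B)/|BC| = (0.6816,-0.7317); ey = (0.7317,0.6816)
P = B + 0.85·ex + 2.93·ey = (2.0939,2.1524)

2.09 2.15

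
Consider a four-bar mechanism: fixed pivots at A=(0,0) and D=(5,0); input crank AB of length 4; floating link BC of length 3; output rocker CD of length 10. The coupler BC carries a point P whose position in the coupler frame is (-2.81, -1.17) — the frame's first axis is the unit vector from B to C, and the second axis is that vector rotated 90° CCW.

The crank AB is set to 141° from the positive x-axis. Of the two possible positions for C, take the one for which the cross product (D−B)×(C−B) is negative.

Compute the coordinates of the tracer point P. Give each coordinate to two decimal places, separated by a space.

-2.25 5.44

A=(0,0), D=(5.00,0)
B = A + 4.00·(cos141°, sin141°) = (-3.1086, 2.5173)
|BD| = 8.4903
circle(B,3.00) ∩ circle(D,10.00): a=-1.1139, h=2.7856
  candidates: C₊=(-3.3465,5.5078) cross=23.650; C₋=(-4.9982,0.1872) cross=-23.650
  mode - wants cross < 0 → take C=(-4.9982,0.1872) (cross=-23.650)
ex = (C−B)/|BC| = (-0.6299,-0.7767); ey = (0.7767,-0.6299)
P = B + -2.81·ex + -1.17·ey = (-2.2473,5.4367)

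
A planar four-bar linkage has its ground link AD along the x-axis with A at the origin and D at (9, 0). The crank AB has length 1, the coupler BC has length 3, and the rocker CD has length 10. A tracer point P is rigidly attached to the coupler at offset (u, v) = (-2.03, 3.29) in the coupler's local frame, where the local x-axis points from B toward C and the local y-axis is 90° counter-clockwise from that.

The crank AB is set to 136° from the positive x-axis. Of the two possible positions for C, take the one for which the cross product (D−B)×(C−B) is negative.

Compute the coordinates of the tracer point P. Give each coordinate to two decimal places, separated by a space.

A=(0,0), D=(9.00,0)
B = A + 1.00·(cos136°, sin136°) = (-0.7193, 0.6947)
|BD| = 9.7441
circle(B,3.00) ∩ circle(D,10.00): a=0.2026, h=2.9932
  candidates: C₊=(-0.3039,3.6658) cross=29.166; C₋=(-0.7306,-2.3053) cross=-29.166
  mode - wants cross < 0 → take C=(-0.7306,-2.3053) (cross=-29.166)
ex = (C−B)/|BC| = (-0.0038,-1.0000); ey = (1.0000,-0.0038)
P = B + -2.03·ex + 3.29·ey = (2.5783,2.7122)

2.58 2.71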